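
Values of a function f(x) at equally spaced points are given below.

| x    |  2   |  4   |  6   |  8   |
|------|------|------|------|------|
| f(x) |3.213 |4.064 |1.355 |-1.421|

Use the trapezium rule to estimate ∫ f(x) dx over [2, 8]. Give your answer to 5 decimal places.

12.63000

h = 2, n = 3.
(h/2)·[y₀ + 2y₁ + 2y₂ + y₃] = 1·(12.630) = 12.63000.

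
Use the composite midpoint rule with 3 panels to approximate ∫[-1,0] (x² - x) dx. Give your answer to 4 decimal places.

h = (0 − (-1))/3 = 0.333333.
Midpoints m₁,…,m₃ = -0.833333, -0.5, -0.166667.
f(m₁)=1.527778, f(m₂)=0.75, f(m₃)=0.194444.
h·[f(m₁) + f(m₂) + f(m₃)] = 0.333333·(2.472222) = 0.8241.

0.8241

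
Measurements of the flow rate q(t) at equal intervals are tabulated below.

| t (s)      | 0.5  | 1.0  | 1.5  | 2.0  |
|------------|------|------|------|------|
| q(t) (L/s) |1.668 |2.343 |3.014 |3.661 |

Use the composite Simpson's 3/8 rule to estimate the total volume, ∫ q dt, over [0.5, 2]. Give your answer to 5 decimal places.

h = 0.5, n = 3.
(3h/8)·[y₀ + 3y₁ + 3y₂ + y₃] = 0.1875·(21.400) = 4.01250.

4.01250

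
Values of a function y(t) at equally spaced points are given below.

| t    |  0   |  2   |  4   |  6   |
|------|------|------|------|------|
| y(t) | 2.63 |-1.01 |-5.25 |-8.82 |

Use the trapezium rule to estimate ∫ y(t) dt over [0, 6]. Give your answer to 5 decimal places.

h = 2, n = 3.
(h/2)·[y₀ + 2y₁ + 2y₂ + y₃] = 1·(-18.71) = -18.71000.

-18.71000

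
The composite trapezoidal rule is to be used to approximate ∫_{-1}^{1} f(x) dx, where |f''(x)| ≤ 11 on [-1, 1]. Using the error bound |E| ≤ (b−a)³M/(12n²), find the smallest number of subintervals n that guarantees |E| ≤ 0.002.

Need 88/(12n²) ≤ 0.002.
n² ≥ 88/(12·0.002) = 3666.67 ⇒ n ≥ 60.5530, so the smallest n is 61.

61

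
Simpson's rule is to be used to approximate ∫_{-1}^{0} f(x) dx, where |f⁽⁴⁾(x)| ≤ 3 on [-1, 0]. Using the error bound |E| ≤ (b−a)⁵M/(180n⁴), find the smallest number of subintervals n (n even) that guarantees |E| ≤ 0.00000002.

32

Need 3/(180n⁴) ≤ 0.00000002.
n⁴ ≥ 3/(180·0.00000002) = 833333 ⇒ n ≥ 30.2138, so the smallest even n is 32. (n must be even for Simpson's rule.)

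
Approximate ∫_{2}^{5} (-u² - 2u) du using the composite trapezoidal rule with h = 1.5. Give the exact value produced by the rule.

h = (5 − 2)/2 = 1.5.
Nodes u₀,…,u₂ = 2, 3.5, 5.
f(u) = -u² - 2u: f₀=-8, f₁=-19.25, f₂=-35.
(h/2)·[f₀ + 2f₁ + f₂] = 0.75·(-81.5) = -61.125.

-61.125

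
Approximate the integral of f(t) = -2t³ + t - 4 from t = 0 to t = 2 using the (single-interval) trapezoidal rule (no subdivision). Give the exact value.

T = (b−a)/2 · [f(0) + f(2)] = 1·[(-4) + (-18)] = -22.

-22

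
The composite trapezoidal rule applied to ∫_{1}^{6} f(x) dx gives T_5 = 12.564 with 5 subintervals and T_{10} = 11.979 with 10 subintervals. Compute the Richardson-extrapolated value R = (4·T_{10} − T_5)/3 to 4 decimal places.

11.7840

R = (4·T_{10} − T_5) / 3 = (4·11.979 − 12.564)/3 = (35.352)/3 = 11.7840.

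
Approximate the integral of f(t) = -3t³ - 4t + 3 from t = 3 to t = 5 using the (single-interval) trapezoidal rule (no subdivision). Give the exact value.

T = (b−a)/2 · [f(3) + f(5)] = 1·[(-90) + (-392)] = -482.

-482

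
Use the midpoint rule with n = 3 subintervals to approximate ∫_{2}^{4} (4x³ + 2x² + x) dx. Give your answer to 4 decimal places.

h = (4 − 2)/3 = 0.666667.
Midpoints m₁,…,m₃ = 2.333333, 3, 3.666667.
f(m₁)=64.037037, f(m₂)=129, f(m₃)=227.740741.
h·[f(m₁) + f(m₂) + f(m₃)] = 0.666667·(420.777778) = 280.5185.

280.5185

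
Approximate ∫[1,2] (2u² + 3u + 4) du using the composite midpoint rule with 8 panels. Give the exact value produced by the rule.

13.1640625

h = (2 − 1)/8 = 0.125.
Midpoints m₁,…,m₈ = 1.0625, 1.1875, 1.3125, 1.4375, 1.5625, 1.6875, 1.8125, 1.9375.
f(m₁)=9.4453125, f(m₂)=10.3828125, f(m₃)=11.3828125, f(m₄)=12.4453125, f(m₅)=13.5703125, f(m₆)=14.7578125, f(m₇)=16.0078125, f(m₈)=17.3203125.
h·[f(m₁) + f(m₂) + f(m₃) + f(m₄) + f(m₅) + f(m₆) + f(m₇) + f(m₈)] = 0.125·(105.3125) = 13.1640625.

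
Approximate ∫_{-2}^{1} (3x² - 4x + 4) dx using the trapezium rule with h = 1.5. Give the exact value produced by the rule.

h = (1 − (-2))/2 = 1.5.
Nodes x₀,…,x₂ = -2, -0.5, 1.
f(x) = 3x² - 4x + 4: f₀=24, f₁=6.75, f₂=3.
(h/2)·[f₀ + 2f₁ + f₂] = 0.75·(40.5) = 30.375.

30.375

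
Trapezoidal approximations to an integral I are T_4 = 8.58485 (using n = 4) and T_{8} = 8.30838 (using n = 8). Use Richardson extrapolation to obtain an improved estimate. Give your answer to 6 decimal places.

R = (4·T_{8} − T_4) / 3 = (4·8.30838 − 8.58485)/3 = (24.64867)/3 = 8.216223.

8.216223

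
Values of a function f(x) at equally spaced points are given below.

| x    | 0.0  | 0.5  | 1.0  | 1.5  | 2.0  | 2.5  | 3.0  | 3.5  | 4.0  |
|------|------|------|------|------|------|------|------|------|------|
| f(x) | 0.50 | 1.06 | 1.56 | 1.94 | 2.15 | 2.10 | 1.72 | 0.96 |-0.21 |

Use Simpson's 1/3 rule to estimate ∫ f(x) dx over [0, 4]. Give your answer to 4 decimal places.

h = 0.5, n = 8.
(h/3)·[y₀ + 4y₁ + 2y₂ + 4y₃ + 2y₄ + 4y₅ + 2y₆ + 4y₇ + y₈] = 0.166667·(35.39) = 5.8983.

5.8983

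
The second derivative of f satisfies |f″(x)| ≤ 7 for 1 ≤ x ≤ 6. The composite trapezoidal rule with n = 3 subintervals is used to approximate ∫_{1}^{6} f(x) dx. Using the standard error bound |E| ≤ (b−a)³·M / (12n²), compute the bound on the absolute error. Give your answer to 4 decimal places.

|E| ≤ (5)³·7 / (12·3²) = 875/108 = 8.1019.

8.1019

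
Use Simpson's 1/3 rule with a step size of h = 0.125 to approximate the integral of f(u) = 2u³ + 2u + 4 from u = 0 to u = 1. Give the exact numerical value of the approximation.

h = (1 − 0)/8 = 0.125.
Nodes u₀,…,u₈ = 0, 0.125, 0.25, 0.375, 0.5, 0.625, 0.75, 0.875, 1.
f(u) = 2u³ + 2u + 4: f₀=4, f₁=4.25390625, f₂=4.53125, f₃=4.85546875, f₄=5.25, f₅=5.73828125, f₆=6.34375, f₇=7.08984375, f₈=8.
(h/3)·[f₀ + 4f₁ + 2f₂ + 4f₃ + 2f₄ + 4f₅ + 2f₆ + 4f₇ + f₈] = 0.041667·(132) = 5.5.

5.5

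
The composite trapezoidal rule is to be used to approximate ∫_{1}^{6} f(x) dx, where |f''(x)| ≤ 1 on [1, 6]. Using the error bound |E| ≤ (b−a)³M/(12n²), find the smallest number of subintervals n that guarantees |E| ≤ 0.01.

Need 125/(12n²) ≤ 0.01.
n² ≥ 125/(12·0.01) = 1041.67 ⇒ n ≥ 32.2749, so the smallest n is 33.

33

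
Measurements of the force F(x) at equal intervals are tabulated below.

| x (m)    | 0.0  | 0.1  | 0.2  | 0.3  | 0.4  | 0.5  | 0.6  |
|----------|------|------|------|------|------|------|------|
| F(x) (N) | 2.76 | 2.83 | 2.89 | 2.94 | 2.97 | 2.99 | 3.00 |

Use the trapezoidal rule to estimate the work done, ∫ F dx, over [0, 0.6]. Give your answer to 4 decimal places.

1.7500

h = 0.1, n = 6.
(h/2)·[y₀ + 2y₁ + 2y₂ + 2y₃ + 2y₄ + 2y₅ + y₆] = 0.05·(35.00) = 1.7500.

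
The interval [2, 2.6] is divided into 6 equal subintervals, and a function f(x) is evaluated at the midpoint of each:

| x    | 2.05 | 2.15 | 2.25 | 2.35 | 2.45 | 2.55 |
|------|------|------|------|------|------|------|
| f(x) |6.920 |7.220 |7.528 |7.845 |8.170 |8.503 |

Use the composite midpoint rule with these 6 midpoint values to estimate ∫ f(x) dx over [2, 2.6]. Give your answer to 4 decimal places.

h = 0.1, n = 6.
h·[y(m₁) + y(m₂) + y(m₃) + y(m₄) + y(m₅) + y(m₆)] = 0.1·(46.186) = 4.6186.

4.6186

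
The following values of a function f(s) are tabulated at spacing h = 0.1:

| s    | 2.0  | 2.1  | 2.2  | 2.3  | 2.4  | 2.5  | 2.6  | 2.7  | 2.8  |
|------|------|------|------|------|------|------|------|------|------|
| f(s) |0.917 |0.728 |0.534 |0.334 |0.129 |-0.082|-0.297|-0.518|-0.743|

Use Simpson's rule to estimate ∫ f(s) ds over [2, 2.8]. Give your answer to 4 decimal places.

0.0918

h = 0.1, n = 8.
(h/3)·[y₀ + 4y₁ + 2y₂ + 4y₃ + 2y₄ + 4y₅ + 2y₆ + 4y₇ + y₈] = 0.033333·(2.754) = 0.0918.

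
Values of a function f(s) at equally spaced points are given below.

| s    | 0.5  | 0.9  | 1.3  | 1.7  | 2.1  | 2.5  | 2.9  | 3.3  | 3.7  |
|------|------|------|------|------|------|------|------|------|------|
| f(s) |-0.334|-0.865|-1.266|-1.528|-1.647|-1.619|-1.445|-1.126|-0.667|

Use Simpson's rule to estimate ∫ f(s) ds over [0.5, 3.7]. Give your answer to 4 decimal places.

-4.0359

h = 0.4, n = 8.
(h/3)·[y₀ + 4y₁ + 2y₂ + 4y₃ + 2y₄ + 4y₅ + 2y₆ + 4y₇ + y₈] = 0.133333·(-30.269) = -4.0359.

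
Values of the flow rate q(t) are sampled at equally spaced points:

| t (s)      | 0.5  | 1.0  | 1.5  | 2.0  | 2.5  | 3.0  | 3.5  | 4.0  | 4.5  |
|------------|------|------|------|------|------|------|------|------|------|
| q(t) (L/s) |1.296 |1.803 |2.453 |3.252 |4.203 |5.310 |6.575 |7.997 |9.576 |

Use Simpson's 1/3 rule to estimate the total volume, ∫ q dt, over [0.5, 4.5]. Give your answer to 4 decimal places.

18.4637

h = 0.5, n = 8.
(h/3)·[y₀ + 4y₁ + 2y₂ + 4y₃ + 2y₄ + 4y₅ + 2y₆ + 4y₇ + y₈] = 0.166667·(110.782) = 18.4637.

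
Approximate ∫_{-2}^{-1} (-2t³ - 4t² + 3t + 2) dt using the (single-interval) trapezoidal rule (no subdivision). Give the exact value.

T = (b−a)/2 · [f(-2) + f(-1)] = 0.5·[(-4) + (-3)] = -3.5.

-3.5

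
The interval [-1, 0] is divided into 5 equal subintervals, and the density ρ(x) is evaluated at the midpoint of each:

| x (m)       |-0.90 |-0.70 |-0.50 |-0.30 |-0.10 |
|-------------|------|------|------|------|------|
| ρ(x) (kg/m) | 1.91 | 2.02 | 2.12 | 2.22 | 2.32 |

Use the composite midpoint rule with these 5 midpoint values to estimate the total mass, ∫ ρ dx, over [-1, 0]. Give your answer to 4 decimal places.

2.1180

h = 0.2, n = 5.
h·[y(m₁) + y(m₂) + y(m₃) + y(m₄) + y(m₅)] = 0.2·(10.59) = 2.1180.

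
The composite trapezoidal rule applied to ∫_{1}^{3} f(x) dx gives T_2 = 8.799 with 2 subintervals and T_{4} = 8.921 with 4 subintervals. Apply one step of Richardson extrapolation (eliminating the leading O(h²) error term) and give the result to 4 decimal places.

R = (4·T_{4} − T_2) / 3 = (4·8.921 − 8.799)/3 = (26.885)/3 = 8.9617.

8.9617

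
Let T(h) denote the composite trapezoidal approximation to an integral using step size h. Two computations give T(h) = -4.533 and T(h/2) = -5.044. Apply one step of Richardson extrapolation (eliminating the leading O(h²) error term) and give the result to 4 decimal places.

R = (4·T(h/2) − T(h)) / 3 = (4·(-5.044) − (-4.533))/3 = (-15.643)/3 = -5.2143.

-5.2143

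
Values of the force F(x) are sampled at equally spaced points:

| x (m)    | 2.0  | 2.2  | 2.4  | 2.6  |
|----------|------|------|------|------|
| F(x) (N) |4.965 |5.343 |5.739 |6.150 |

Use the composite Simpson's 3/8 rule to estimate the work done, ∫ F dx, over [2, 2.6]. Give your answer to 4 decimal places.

h = 0.2, n = 3.
(3h/8)·[y₀ + 3y₁ + 3y₂ + y₃] = 0.075·(44.361) = 3.3271.

3.3271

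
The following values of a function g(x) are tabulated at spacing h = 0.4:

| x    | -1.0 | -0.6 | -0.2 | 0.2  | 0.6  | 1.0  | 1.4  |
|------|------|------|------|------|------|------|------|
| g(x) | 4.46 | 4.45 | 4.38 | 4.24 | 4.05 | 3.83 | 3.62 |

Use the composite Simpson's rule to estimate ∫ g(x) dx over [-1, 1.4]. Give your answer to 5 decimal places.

10.00267

h = 0.4, n = 6.
(h/3)·[y₀ + 4y₁ + 2y₂ + 4y₃ + 2y₄ + 4y₅ + y₆] = 0.133333·(75.02) = 10.00267.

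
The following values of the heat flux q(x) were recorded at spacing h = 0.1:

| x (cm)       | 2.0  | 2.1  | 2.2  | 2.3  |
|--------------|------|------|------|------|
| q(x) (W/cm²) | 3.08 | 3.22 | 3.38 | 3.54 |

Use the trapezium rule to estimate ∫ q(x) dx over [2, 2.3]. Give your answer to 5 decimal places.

h = 0.1, n = 3.
(h/2)·[y₀ + 2y₁ + 2y₂ + y₃] = 0.05·(19.82) = 0.99100.

0.99100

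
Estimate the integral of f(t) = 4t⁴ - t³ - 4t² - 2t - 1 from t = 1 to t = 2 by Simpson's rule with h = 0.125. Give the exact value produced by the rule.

h = (2 − 1)/8 = 0.125.
Nodes t₀,…,t₈ = 1, 1.125, 1.25, 1.375, 1.5, 1.625, 1.75, 1.875, 2.
f(t) = 4t⁴ - t³ - 4t² - 2t - 1: f₀=-4, f₁=-3.3291015625, f₂=-1.9375, f₃=0.3857421875, f₄=3.875, f₅=8.7880859375, f₆=15.40625, f₇=24.0341796875, f₈=35.
(h/3)·[f₀ + 4f₁ + 2f₂ + 4f₃ + 2f₄ + 4f₅ + 2f₆ + 4f₇ + f₈] = 0.041667·(185.203125) = 7.716796875.

7.716796875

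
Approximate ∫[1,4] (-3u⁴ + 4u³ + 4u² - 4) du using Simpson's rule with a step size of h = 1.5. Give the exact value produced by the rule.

h = (4 − 1)/2 = 1.5.
Nodes u₀,…,u₂ = 1, 2.5, 4.
f(u) = -3u⁴ + 4u³ + 4u² - 4: f₀=1, f₁=-33.6875, f₂=-452.
(h/3)·[f₀ + 4f₁ + f₂] = 0.5·(-585.75) = -292.875.

-292.875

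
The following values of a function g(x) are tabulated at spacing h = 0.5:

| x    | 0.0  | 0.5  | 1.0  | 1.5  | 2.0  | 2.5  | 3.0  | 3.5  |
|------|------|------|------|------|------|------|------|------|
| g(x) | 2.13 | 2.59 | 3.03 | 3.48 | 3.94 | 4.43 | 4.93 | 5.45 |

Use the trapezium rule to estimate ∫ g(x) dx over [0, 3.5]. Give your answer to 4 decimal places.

h = 0.5, n = 7.
(h/2)·[y₀ + 2y₁ + 2y₂ + 2y₃ + 2y₄ + 2y₅ + 2y₆ + y₇] = 0.25·(52.38) = 13.0950.

13.0950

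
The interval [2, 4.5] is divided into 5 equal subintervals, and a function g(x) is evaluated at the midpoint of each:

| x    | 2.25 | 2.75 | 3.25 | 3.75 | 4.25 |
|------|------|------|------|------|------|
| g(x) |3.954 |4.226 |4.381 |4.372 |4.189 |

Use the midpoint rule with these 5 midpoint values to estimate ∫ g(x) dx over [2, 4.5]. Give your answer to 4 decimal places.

h = 0.5, n = 5.
h·[y(m₁) + y(m₂) + y(m₃) + y(m₄) + y(m₅)] = 0.5·(21.122) = 10.5610.

10.5610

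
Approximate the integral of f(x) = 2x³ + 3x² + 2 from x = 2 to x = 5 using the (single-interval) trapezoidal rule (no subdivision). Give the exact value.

535.5

T = (b−a)/2 · [f(2) + f(5)] = 1.5·[30 + 327] = 535.5.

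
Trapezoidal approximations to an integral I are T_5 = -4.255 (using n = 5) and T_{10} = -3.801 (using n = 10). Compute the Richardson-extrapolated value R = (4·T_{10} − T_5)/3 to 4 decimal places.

R = (4·T_{10} − T_5) / 3 = (4·(-3.801) − (-4.255))/3 = (-10.949)/3 = -3.6497.

-3.6497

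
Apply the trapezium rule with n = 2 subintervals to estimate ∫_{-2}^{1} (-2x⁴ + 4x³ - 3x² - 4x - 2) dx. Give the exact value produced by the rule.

-59.8125

h = (1 − (-2))/2 = 1.5.
Nodes x₀,…,x₂ = -2, -0.5, 1.
f(x) = -2x⁴ + 4x³ - 3x² - 4x - 2: f₀=-70, f₁=-1.375, f₂=-7.
(h/2)·[f₀ + 2f₁ + f₂] = 0.75·(-79.75) = -59.8125.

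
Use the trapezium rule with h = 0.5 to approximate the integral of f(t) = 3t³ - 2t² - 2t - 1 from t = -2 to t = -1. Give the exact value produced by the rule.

h = (-1 − (-2))/2 = 0.5.
Nodes t₀,…,t₂ = -2, -1.5, -1.
f(t) = 3t³ - 2t² - 2t - 1: f₀=-29, f₁=-12.625, f₂=-4.
(h/2)·[f₀ + 2f₁ + f₂] = 0.25·(-58.25) = -14.5625.

-14.5625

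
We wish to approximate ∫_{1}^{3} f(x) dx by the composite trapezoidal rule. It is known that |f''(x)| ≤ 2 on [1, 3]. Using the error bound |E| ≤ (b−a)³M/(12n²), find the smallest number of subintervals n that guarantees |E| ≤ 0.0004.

58

Need 16/(12n²) ≤ 0.0004.
n² ≥ 16/(12·0.0004) = 3333.33 ⇒ n ≥ 57.7350, so the smallest n is 58.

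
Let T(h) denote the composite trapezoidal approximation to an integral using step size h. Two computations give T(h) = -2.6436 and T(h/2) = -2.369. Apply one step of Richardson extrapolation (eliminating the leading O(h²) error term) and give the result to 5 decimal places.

R = (4·T(h/2) − T(h)) / 3 = (4·(-2.369) − (-2.6436))/3 = (-6.8324)/3 = -2.27747.

-2.27747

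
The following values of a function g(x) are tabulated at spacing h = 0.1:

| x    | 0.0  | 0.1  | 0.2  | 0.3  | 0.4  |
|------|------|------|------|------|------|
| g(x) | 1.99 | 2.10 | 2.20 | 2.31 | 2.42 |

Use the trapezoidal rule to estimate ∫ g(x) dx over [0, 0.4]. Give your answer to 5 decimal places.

h = 0.1, n = 4.
(h/2)·[y₀ + 2y₁ + 2y₂ + 2y₃ + y₄] = 0.05·(17.63) = 0.88150.

0.88150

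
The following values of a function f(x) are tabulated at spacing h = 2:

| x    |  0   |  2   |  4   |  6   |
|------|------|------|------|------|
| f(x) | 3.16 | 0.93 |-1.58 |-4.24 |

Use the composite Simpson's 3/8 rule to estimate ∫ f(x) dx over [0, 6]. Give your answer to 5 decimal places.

-2.27250

h = 2, n = 3.
(3h/8)·[y₀ + 3y₁ + 3y₂ + y₃] = 0.75·(-3.03) = -2.27250.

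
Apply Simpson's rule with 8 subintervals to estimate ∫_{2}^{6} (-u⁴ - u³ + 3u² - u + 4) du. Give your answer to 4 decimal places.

-1660.8333

h = (6 − 2)/8 = 0.5.
Nodes u₀,…,u₈ = 2, 2.5, 3, 3.5, 4, 4.5, 5, 5.5, 6.
f(u) = -u⁴ - u³ + 3u² - u + 4: f₀=-10, f₁=-34.4375, f₂=-80, f₃=-155.6875, f₄=-272, f₅=-440.9375, f₆=-676, f₇=-992.1875, f₈=-1406.
(h/3)·[f₀ + 4f₁ + 2f₂ + 4f₃ + 2f₄ + 4f₅ + 2f₆ + 4f₇ + f₈] = 0.166667·(-9965) = -1660.8333.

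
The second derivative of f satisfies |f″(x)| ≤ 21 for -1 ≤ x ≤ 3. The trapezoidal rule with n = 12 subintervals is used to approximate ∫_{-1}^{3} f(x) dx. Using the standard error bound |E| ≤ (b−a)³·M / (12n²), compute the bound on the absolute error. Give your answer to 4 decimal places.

0.7778

|E| ≤ (4)³·21 / (12·12²) = 1344/1728 = 0.7778.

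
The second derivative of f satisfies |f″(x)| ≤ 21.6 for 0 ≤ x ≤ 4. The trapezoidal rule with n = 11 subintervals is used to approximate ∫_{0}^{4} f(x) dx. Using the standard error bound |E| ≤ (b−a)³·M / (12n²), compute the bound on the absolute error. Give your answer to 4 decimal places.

|E| ≤ (4)³·21.6 / (12·11²) = 1382.4/1452 = 0.9521.

0.9521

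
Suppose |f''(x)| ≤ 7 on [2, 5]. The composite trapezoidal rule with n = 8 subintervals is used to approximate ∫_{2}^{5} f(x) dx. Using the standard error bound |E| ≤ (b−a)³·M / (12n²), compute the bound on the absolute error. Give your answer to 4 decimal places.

|E| ≤ (3)³·7 / (12·8²) = 189/768 = 0.2461.

0.2461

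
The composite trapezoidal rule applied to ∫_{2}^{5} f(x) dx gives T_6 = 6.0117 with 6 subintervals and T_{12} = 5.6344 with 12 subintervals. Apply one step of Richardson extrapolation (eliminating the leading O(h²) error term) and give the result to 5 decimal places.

R = (4·T_{12} − T_6) / 3 = (4·5.6344 − 6.0117)/3 = (16.5259)/3 = 5.50863.

5.50863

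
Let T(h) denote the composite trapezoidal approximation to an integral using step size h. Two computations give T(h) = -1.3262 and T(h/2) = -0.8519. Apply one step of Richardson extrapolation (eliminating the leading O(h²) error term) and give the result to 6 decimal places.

R = (4·T(h/2) − T(h)) / 3 = (4·(-0.8519) − (-1.3262))/3 = (-2.0814)/3 = -0.693800.

-0.693800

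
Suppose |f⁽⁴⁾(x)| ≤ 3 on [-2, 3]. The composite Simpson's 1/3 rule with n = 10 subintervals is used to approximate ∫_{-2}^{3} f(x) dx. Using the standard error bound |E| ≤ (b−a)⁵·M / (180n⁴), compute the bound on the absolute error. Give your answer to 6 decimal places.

0.005208

|E| ≤ (5)⁵·3 / (180·10⁴) = 9375/1800000 = 0.005208.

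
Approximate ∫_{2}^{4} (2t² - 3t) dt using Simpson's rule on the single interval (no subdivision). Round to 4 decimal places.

19.3333

S = (b−a)/6 · [f(2) + 4f(3) + f(4)] = 0.333333·[2 + 4·9 + 20] = 19.3333.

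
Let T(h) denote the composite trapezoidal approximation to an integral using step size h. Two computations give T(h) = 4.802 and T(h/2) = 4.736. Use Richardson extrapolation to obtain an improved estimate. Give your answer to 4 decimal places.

R = (4·T(h/2) − T(h)) / 3 = (4·4.736 − 4.802)/3 = (14.142)/3 = 4.7140.

4.7140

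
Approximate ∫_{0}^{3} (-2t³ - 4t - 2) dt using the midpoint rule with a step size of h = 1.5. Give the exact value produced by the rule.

-59.4375

h = (3 − 0)/2 = 1.5.
Midpoints m₁,…,m₂ = 0.75, 2.25.
f(m₁)=-5.84375, f(m₂)=-33.78125.
h·[f(m₁) + f(m₂)] = 1.5·(-39.625) = -59.4375.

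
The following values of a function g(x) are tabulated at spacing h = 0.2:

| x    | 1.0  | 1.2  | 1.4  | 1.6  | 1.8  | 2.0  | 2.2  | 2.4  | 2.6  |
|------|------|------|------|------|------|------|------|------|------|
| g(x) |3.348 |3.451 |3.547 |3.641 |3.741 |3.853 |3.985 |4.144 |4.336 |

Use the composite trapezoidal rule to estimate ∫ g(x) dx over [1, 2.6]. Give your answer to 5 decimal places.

6.04080

h = 0.2, n = 8.
(h/2)·[y₀ + 2y₁ + 2y₂ + 2y₃ + 2y₄ + 2y₅ + 2y₆ + 2y₇ + y₈] = 0.1·(60.408) = 6.04080.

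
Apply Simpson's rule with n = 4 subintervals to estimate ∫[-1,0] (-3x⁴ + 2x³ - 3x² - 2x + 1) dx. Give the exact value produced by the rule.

h = (0 − (-1))/4 = 0.25.
Nodes x₀,…,x₄ = -1, -0.75, -0.5, -0.25, 0.
f(x) = -3x⁴ + 2x³ - 3x² - 2x + 1: f₀=-5, f₁=-0.98046875, f₂=0.8125, f₃=1.26953125, f₄=1.
(h/3)·[f₀ + 4f₁ + 2f₂ + 4f₃ + f₄] = 0.083333·(-1.21875) = -0.1015625.

-0.1015625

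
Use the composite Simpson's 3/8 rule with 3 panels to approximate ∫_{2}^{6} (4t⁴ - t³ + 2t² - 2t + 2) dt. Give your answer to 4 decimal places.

h = (6 − 2)/3 = 1.333333.
Nodes t₀,…,t₃ = 2, 3.333333, 4.666667, 6.
f(t) = 4t⁴ - t³ + 2t² - 2t + 2: f₀=62, f₁=474.345679, f₂=1831.679012, f₃=5030.
(3h/8)·[f₀ + 3f₁ + 3f₂ + f₃] = 0.5·(12010.074074) = 6005.0370.

6005.0370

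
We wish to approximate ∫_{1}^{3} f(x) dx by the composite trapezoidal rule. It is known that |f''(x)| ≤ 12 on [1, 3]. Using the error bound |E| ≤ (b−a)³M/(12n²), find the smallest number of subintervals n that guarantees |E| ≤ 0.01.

29

Need 96/(12n²) ≤ 0.01.
n² ≥ 96/(12·0.01) = 800 ⇒ n ≥ 28.2843, so the smallest n is 29.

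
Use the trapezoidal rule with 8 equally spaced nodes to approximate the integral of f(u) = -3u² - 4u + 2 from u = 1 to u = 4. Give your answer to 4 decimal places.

-87.2755

h = (4 − 1)/7 = 0.428571.
Nodes u₀,…,u₇ = 1, 1.428571, 1.857143, 2.285714, 2.714286, 3.142857, 3.571429, 4.
f(u) = -3u² - 4u + 2: f₀=-5, f₁=-9.836735, f₂=-15.775510, f₃=-22.816327, f₄=-30.959184, f₅=-40.204082, f₆=-50.551020, f₇=-62.
(h/2)·[f₀ + 2f₁ + 2f₂ + 2f₃ + 2f₄ + 2f₅ + 2f₆ + f₇] = 0.214286·(-407.285714) = -87.2755.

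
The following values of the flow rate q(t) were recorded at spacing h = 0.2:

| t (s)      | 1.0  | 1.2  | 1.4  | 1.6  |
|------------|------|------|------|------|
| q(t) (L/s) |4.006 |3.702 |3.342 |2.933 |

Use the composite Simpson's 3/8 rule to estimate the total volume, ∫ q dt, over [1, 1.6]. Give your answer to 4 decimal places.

h = 0.2, n = 3.
(3h/8)·[y₀ + 3y₁ + 3y₂ + y₃] = 0.075·(28.071) = 2.1053.

2.1053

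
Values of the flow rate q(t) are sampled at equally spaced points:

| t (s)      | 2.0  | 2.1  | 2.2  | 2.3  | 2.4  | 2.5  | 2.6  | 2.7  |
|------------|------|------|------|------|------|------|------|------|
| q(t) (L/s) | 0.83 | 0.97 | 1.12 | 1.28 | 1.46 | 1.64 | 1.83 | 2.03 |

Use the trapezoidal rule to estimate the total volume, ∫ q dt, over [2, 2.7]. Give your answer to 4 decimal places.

0.9730

h = 0.1, n = 7.
(h/2)·[y₀ + 2y₁ + 2y₂ + 2y₃ + 2y₄ + 2y₅ + 2y₆ + y₇] = 0.05·(19.46) = 0.9730.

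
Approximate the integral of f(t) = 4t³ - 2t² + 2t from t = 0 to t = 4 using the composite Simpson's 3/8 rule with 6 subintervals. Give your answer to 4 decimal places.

h = (4 − 0)/6 = 0.666667.
Nodes t₀,…,t₆ = 0, 0.666667, 1.333333, 2, 2.666667, 3.333333, 4.
f(t) = 4t³ - 2t² + 2t: f₀=0, f₁=1.629630, f₂=8.592593, f₃=28, f₄=66.962963, f₅=132.592593, f₆=232.
(3h/8)·[f₀ + 3f₁ + 3f₂ + 2f₃ + 3f₄ + 3f₅ + f₆] = 0.25·(917.333333) = 229.3333.

229.3333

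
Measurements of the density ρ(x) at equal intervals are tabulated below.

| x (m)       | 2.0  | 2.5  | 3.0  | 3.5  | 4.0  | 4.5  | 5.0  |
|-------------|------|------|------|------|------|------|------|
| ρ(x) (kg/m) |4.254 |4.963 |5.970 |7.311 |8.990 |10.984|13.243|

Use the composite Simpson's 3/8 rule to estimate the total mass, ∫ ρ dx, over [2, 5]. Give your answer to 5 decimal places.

23.40750

h = 0.5, n = 6.
(3h/8)·[y₀ + 3y₁ + 3y₂ + 2y₃ + 3y₄ + 3y₅ + y₆] = 0.1875·(124.840) = 23.40750.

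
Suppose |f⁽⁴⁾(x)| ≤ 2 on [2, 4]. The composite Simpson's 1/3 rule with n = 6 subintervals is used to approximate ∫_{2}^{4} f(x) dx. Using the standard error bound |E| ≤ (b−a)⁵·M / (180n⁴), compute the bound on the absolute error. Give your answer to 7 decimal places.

|E| ≤ (2)⁵·2 / (180·6⁴) = 64/233280 = 0.0002743.

0.0002743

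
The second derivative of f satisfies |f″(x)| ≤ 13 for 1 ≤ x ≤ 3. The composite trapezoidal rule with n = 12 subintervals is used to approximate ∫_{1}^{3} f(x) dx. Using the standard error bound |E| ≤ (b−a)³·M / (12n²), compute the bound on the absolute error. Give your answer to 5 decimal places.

|E| ≤ (2)³·13 / (12·12²) = 104/1728 = 0.06019.

0.06019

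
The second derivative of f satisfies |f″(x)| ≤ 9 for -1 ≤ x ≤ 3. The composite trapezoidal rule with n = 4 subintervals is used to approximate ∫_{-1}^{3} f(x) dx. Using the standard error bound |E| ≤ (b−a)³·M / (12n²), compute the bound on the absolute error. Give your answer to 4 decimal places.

|E| ≤ (4)³·9 / (12·4²) = 576/192 = 3.0000.

3.0000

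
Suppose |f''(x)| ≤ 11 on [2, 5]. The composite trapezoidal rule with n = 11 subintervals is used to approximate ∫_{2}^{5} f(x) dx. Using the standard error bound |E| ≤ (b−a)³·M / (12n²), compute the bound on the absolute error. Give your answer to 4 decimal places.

|E| ≤ (3)³·11 / (12·11²) = 297/1452 = 0.2045.

0.2045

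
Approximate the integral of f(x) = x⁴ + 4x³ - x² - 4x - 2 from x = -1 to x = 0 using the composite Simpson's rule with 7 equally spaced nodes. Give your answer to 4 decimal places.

-1.1332

h = (0 − (-1))/6 = 0.166667.
Nodes x₀,…,x₆ = -1, -0.833333, -0.666667, -0.5, -0.333333, -0.166667, 0.
f(x) = x⁴ + 4x³ - x² - 4x - 2: f₀=-2, f₁=-1.193673, f₂=-0.765432, f₃=-0.6875, f₄=-0.913580, f₅=-1.378858, f₆=-2.
(h/3)·[f₀ + 4f₁ + 2f₂ + 4f₃ + 2f₄ + 4f₅ + f₆] = 0.055556·(-20.398148) = -1.1332.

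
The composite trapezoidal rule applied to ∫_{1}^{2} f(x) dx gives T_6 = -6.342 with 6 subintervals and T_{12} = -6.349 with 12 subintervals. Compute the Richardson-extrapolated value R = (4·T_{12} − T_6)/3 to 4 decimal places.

R = (4·T_{12} − T_6) / 3 = (4·(-6.349) − (-6.342))/3 = (-19.054)/3 = -6.3513.

-6.3513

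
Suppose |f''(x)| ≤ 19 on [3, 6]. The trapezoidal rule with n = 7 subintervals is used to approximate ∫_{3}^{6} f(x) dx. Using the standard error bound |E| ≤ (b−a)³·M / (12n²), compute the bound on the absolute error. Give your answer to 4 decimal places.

0.8724

|E| ≤ (3)³·19 / (12·7²) = 513/588 = 0.8724.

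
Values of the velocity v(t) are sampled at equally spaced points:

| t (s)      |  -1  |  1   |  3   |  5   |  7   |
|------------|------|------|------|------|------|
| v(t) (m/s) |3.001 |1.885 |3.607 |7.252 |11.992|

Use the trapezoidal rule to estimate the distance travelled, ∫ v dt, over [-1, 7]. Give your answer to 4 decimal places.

h = 2, n = 4.
(h/2)·[y₀ + 2y₁ + 2y₂ + 2y₃ + y₄] = 1·(40.481) = 40.4810.

40.4810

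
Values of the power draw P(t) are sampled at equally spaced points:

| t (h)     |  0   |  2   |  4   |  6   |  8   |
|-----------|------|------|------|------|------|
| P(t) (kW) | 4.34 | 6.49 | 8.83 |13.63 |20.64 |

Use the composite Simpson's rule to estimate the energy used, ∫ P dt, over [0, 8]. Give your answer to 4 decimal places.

h = 2, n = 4.
(h/3)·[y₀ + 4y₁ + 2y₂ + 4y₃ + y₄] = 0.666667·(123.12) = 82.0800.

82.0800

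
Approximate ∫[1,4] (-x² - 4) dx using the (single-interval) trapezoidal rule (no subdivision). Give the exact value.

-37.5

T = (b−a)/2 · [f(1) + f(4)] = 1.5·[(-5) + (-20)] = -37.5.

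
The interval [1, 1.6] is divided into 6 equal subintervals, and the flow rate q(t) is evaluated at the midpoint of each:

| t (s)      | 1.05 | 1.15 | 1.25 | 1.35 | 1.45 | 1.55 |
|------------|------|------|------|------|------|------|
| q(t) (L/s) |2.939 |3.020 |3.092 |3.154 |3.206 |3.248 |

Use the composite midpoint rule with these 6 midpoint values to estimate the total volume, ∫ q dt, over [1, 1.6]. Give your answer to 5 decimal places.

h = 0.1, n = 6.
h·[y(m₁) + y(m₂) + y(m₃) + y(m₄) + y(m₅) + y(m₆)] = 0.1·(18.659) = 1.86590.

1.86590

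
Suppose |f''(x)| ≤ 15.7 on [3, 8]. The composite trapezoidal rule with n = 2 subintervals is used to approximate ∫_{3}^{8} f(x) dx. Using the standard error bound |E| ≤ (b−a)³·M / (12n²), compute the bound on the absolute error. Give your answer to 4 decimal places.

|E| ≤ (5)³·15.7 / (12·2²) = 1962.5/48 = 40.8854.

40.8854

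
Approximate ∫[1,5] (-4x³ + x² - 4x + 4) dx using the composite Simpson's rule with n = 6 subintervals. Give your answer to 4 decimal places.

-614.6667

h = (5 − 1)/6 = 0.666667.
Nodes x₀,…,x₆ = 1, 1.666667, 2.333333, 3, 3.666667, 4.333333, 5.
f(x) = -4x³ + x² - 4x + 4: f₀=-3, f₁=-18.407407, f₂=-50.703704, f₃=-107, f₄=-194.407407, f₅=-320.037037, f₆=-491.
(h/3)·[f₀ + 4f₁ + 2f₂ + 4f₃ + 2f₄ + 4f₅ + f₆] = 0.222222·(-2766) = -614.6667.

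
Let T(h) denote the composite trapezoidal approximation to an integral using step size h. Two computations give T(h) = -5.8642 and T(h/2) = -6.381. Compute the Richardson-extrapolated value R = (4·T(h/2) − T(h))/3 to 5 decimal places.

R = (4·T(h/2) − T(h)) / 3 = (4·(-6.381) − (-5.8642))/3 = (-19.6598)/3 = -6.55327.

-6.55327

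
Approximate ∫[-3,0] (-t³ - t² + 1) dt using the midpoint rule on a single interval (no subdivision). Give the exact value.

6.375

M = (b−a)·f(-1.5) = 3·(2.125) = 6.375.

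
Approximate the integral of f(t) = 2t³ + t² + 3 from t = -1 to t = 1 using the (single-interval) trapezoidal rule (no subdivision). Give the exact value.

T = (b−a)/2 · [f(-1) + f(1)] = 1·[2 + 6] = 8.

8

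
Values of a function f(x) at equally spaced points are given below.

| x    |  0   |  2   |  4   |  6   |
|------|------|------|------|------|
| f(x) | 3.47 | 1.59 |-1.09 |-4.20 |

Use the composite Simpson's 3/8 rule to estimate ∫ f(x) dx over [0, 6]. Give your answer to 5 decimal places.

0.57750

h = 2, n = 3.
(3h/8)·[y₀ + 3y₁ + 3y₂ + y₃] = 0.75·(0.77) = 0.57750.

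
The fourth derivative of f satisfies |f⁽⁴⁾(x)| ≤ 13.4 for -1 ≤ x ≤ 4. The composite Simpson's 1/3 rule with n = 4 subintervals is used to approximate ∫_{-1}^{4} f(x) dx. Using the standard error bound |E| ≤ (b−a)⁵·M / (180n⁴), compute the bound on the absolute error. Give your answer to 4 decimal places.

0.9087

|E| ≤ (5)⁵·13.4 / (180·4⁴) = 41875/46080 = 0.9087.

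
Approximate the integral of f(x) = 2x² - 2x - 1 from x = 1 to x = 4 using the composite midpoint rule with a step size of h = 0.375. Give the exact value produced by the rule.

23.9296875

h = (4 − 1)/8 = 0.375.
Midpoints m₁,…,m₈ = 1.1875, 1.5625, 1.9375, 2.3125, 2.6875, 3.0625, 3.4375, 3.8125.
f(m₁)=-0.5546875, f(m₂)=0.7578125, f(m₃)=2.6328125, f(m₄)=5.0703125, f(m₅)=8.0703125, f(m₆)=11.6328125, f(m₇)=15.7578125, f(m₈)=20.4453125.
h·[f(m₁) + f(m₂) + f(m₃) + f(m₄) + f(m₅) + f(m₆) + f(m₇) + f(m₈)] = 0.375·(63.8125) = 23.9296875.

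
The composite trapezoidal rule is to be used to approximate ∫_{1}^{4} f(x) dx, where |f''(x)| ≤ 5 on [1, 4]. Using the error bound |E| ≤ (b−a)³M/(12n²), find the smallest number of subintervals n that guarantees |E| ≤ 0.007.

Need 135/(12n²) ≤ 0.007.
n² ≥ 135/(12·0.007) = 1607.14 ⇒ n ≥ 40.0892, so the smallest n is 41.

41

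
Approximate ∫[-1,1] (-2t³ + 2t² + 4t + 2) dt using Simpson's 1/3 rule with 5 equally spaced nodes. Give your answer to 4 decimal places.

5.3333

h = (1 − (-1))/4 = 0.5.
Nodes t₀,…,t₄ = -1, -0.5, 0, 0.5, 1.
f(t) = -2t³ + 2t² + 4t + 2: f₀=2, f₁=0.75, f₂=2, f₃=4.25, f₄=6.
(h/3)·[f₀ + 4f₁ + 2f₂ + 4f₃ + f₄] = 0.166667·(32) = 5.3333.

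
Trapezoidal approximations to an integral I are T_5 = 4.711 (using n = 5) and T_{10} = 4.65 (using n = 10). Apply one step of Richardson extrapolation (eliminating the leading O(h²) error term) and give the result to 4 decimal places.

4.6297

R = (4·T_{10} − T_5) / 3 = (4·4.65 − 4.711)/3 = (13.889)/3 = 4.6297.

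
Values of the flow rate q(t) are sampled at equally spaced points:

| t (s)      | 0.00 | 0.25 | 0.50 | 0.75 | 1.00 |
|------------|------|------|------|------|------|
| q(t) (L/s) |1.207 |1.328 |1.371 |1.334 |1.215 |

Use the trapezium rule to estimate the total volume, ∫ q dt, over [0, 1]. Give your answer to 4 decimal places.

1.3110

h = 0.25, n = 4.
(h/2)·[y₀ + 2y₁ + 2y₂ + 2y₃ + y₄] = 0.125·(10.488) = 1.3110.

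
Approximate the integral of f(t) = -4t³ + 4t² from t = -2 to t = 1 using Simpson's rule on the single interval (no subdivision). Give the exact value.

S = (b−a)/6 · [f(-2) + 4f(-0.5) + f(1)] = 0.5·[48 + 4·1.5 + 0] = 27.

27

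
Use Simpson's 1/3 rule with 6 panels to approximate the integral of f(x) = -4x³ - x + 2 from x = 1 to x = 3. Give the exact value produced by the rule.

-80

h = (3 − 1)/6 = 0.333333.
Nodes x₀,…,x₆ = 1, 1.333333, 1.666667, 2, 2.333333, 2.666667, 3.
f(x) = -4x³ - x + 2: f₀=-3, f₁=-8.814815, f₂=-18.185185, f₃=-32, f₄=-51.148148, f₅=-76.518519, f₆=-109.
(h/3)·[f₀ + 4f₁ + 2f₂ + 4f₃ + 2f₄ + 4f₅ + f₆] = 0.111111·(-720) = -80.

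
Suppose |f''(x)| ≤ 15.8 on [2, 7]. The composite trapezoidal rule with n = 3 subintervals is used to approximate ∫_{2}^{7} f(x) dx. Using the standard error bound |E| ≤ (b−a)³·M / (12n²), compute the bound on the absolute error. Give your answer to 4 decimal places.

18.2870

|E| ≤ (5)³·15.8 / (12·3²) = 1975/108 = 18.2870.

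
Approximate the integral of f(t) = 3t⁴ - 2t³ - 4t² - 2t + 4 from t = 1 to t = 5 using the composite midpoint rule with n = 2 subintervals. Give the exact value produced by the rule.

h = (5 − 1)/2 = 2.
Midpoints m₁,…,m₂ = 2, 4.
f(m₁)=16, f(m₂)=572.
h·[f(m₁) + f(m₂)] = 2·(588) = 1176.

1176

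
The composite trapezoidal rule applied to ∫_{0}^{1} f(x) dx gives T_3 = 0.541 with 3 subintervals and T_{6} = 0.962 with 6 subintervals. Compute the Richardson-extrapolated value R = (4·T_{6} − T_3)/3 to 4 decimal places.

R = (4·T_{6} − T_3) / 3 = (4·0.962 − 0.541)/3 = (3.307)/3 = 1.1023.

1.1023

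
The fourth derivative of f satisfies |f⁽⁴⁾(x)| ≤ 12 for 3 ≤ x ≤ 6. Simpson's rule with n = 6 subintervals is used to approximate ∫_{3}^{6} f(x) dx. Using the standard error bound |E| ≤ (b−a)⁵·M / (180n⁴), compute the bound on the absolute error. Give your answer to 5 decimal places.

0.01250

|E| ≤ (3)⁵·12 / (180·6⁴) = 2916/233280 = 0.01250.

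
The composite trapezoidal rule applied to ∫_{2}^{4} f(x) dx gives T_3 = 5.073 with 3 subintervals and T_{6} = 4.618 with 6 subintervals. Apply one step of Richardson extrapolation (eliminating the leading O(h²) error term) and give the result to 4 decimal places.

R = (4·T_{6} − T_3) / 3 = (4·4.618 − 5.073)/3 = (13.399)/3 = 4.4663.

4.4663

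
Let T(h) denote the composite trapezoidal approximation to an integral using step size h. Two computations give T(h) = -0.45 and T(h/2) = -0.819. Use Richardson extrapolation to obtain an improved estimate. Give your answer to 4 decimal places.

-0.9420

R = (4·T(h/2) − T(h)) / 3 = (4·(-0.819) − (-0.45))/3 = (-2.826)/3 = -0.9420.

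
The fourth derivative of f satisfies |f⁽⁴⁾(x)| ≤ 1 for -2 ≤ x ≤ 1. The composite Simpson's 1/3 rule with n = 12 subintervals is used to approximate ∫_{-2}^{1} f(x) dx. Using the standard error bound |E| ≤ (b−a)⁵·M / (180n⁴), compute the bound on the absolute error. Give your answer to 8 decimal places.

|E| ≤ (3)⁵·1 / (180·12⁴) = 243/3732480 = 0.00006510.

0.00006510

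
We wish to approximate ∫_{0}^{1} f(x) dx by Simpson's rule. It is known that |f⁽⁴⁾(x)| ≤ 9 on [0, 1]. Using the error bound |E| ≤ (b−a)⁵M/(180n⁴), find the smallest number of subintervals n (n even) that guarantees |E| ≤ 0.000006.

10

Need 9/(180n⁴) ≤ 0.000006.
n⁴ ≥ 9/(180·0.000006) = 8333.33 ⇒ n ≥ 9.5544, so the smallest even n is 10. (n must be even for Simpson's rule.)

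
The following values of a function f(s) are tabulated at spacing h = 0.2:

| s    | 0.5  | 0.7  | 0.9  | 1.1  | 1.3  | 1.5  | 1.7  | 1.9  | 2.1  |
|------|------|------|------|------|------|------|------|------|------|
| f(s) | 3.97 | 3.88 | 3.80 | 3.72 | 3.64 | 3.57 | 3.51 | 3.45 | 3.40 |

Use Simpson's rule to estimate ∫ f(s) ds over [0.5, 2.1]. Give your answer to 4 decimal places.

h = 0.2, n = 8.
(h/3)·[y₀ + 4y₁ + 2y₂ + 4y₃ + 2y₄ + 4y₅ + 2y₆ + 4y₇ + y₈] = 0.066667·(87.75) = 5.8500.

5.8500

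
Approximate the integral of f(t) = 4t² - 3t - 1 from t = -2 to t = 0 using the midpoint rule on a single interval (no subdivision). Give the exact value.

12

M = (b−a)·f(-1) = 2·(6) = 12.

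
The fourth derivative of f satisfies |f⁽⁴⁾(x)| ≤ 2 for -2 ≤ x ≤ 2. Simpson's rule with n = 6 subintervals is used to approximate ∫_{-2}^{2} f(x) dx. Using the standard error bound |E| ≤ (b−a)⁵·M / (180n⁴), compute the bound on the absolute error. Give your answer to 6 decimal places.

0.008779

|E| ≤ (4)⁵·2 / (180·6⁴) = 2048/233280 = 0.008779.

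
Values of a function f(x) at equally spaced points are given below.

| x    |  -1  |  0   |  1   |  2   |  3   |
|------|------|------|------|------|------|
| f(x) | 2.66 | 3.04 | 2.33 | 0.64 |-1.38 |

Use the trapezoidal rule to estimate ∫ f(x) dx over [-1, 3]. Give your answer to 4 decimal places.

h = 1, n = 4.
(h/2)·[y₀ + 2y₁ + 2y₂ + 2y₃ + y₄] = 0.5·(13.30) = 6.6500.

6.6500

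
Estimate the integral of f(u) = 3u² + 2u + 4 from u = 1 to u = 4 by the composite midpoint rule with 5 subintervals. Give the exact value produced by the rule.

89.73

h = (4 − 1)/5 = 0.6.
Midpoints m₁,…,m₅ = 1.3, 1.9, 2.5, 3.1, 3.7.
f(m₁)=11.67, f(m₂)=18.63, f(m₃)=27.75, f(m₄)=39.03, f(m₅)=52.47.
h·[f(m₁) + f(m₂) + f(m₃) + f(m₄) + f(m₅)] = 0.6·(149.55) = 89.73.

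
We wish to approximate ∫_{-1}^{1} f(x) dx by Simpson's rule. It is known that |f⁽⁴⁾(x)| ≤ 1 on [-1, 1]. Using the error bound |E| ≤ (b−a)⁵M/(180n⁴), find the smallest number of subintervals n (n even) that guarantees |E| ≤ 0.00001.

Need 32/(180n⁴) ≤ 0.00001.
n⁴ ≥ 32/(180·0.00001) = 17777.8 ⇒ n ≥ 11.5470, so the smallest even n is 12. (n must be even for Simpson's rule.)

12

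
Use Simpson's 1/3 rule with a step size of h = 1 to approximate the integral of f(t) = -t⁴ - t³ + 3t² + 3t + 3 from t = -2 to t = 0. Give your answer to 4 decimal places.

h = (0 − (-2))/2 = 1.
Nodes t₀,…,t₂ = -2, -1, 0.
f(t) = -t⁴ - t³ + 3t² + 3t + 3: f₀=1, f₁=3, f₂=3.
(h/3)·[f₀ + 4f₁ + f₂] = 0.333333·(16) = 5.3333.

5.3333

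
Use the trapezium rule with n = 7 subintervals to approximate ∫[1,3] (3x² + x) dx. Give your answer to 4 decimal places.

h = (3 − 1)/7 = 0.285714.
Nodes x₀,…,x₇ = 1, 1.285714, 1.571429, 1.857143, 2.142857, 2.428571, 2.714286, 3.
f(x) = 3x² + x: f₀=4, f₁=6.244898, f₂=8.979592, f₃=12.204082, f₄=15.918367, f₅=20.122449, f₆=24.816327, f₇=30.
(h/2)·[f₀ + 2f₁ + 2f₂ + 2f₃ + 2f₄ + 2f₅ + 2f₆ + f₇] = 0.142857·(210.571429) = 30.0816.

30.0816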